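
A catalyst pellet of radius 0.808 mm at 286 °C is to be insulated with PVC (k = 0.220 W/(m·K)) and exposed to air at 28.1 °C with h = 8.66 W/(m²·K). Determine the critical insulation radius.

For a sphere, r_cr = 2k_ins/h = 2·0.220/8.66 = 0.0508 m = 5.08 cm

r_cr = 5.08 cm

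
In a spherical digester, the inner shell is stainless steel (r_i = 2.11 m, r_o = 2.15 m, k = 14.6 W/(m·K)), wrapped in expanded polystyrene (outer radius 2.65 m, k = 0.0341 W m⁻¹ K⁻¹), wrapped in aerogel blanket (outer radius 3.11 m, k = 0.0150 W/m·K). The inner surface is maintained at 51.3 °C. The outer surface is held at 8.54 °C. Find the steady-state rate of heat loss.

Q = 85.4 W

Resistance network (inner→outer):
  R_stainless steel = (1/2.11 − 1/2.15)/(4πk) = 0.008817/(4π·14.6) = 4.806×10^-5 K/W
  R_expanded polystyrene = (1/2.15 − 1/2.65)/(4πk) = 0.08776/(4π·0.0341) = 0.2048 K/W
  R_aerogel blanket = (1/2.65 − 1/3.11)/(4πk) = 0.05582/(4π·0.0150) = 0.2961 K/W
ΣR = 4.806×10^-5 + 0.2048 + 0.2961 = 0.5009 K/W
Q = ΔT/ΣR = (51.3 °C − 8.54 °C)/0.5009 = 85.4 W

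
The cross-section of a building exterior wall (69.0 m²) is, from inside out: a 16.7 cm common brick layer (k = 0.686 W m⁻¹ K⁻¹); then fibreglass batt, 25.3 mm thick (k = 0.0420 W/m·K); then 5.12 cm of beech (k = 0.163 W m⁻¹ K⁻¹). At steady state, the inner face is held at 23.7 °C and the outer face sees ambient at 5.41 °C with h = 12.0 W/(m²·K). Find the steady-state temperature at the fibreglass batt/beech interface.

T = 11.3 °C

Series thermal resistances, inner to outer:
  R_common brick = L/(kA) = 0.167/(0.686·69.0) = 0.003528 K/W
  R_fibreglass batt = L/(kA) = 0.0253/(0.0420·69.0) = 0.008730 K/W
  R_beech = L/(kA) = 0.0512/(0.163·69.0) = 0.004552 K/W
  R_conv,out = 1/(hA) = 1/(12.0·69.0) = 0.001208 K/W
ΣR = 0.003528 + 0.008730 + 0.004552 + 0.001208 = 0.01802 K/W
Q = ΔT/ΣR = (23.7 °C − 5.41 °C)/0.01802 = 1015 W
From the inner boundary to the fibreglass batt/beech interface, ΣR_partial = 0.01226 K/W.
T_interface = T_in − Q·ΣR_partial = 23.7 °C − (1015)(0.01226) = 11.3 °C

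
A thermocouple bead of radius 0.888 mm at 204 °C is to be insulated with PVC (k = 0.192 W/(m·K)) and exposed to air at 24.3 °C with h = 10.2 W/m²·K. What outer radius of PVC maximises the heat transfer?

For a sphere, r_cr = 2k_ins/h = 2·0.192/10.2 = 0.0376 m = 3.76 cm

r_cr = 3.76 cm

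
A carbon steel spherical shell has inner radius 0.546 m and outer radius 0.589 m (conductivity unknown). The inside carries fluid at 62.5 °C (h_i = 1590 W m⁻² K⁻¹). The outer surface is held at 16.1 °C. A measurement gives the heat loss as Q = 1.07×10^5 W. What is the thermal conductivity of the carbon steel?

ΣR = ΔT/Q = |62.5 − 16.1|/1.07×10^5 = 4.336×10^-4 K/W
Known resistances:
  R_conv,in = 1/(4πr²h) = 1/(4π·0.546²·1590) = 1.679×10^-4 K/W
R_carbon steel = ΣR − ΣR_known = 4.336×10^-4 − 1.679×10^-4 = 2.657×10^-4 K/W
(1/r₁−1/r₂)/(4πk) = 2.657×10^-4 ⇒ k = 0.1337/(4π·2.657×10^-4) = 40.0 W/m·K

k = 40.0 W/m·K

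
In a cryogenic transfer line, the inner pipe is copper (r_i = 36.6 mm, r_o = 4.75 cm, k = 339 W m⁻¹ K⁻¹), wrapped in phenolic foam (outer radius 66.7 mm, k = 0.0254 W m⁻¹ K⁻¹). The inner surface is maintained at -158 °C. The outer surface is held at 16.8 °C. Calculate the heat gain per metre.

Resistance network (inner→outer):
  R'_copper = ln(0.0475/0.0366)/(2πk) = 0.2607/(2π·339) = 1.224×10^-4 m·K/W
  R'_phenolic foam = ln(0.0667/0.0475)/(2πk) = 0.3395/(2π·0.0254) = 2.127 m·K/W
ΣR = 1.224×10^-4 + 2.127 = 2.127 m·K/W
Q' = ΔT/ΣR = (-158 °C − 16.8 °C)/2.127 = -82.2 W/m
(Negative Q' ⇒ heat flows inward; heat gain = 82.2 W/m.)

Q' = 82.2 W/m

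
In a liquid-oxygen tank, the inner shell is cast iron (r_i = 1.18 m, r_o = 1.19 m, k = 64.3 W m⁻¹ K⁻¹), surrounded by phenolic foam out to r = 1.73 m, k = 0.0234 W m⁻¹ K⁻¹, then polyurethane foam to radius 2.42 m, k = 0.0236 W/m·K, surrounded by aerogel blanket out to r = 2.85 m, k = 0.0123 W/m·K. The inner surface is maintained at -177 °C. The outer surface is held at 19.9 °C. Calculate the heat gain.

Q = 106 W

Series thermal resistances, inner to outer:
  R_cast iron = (1/1.18 − 1/1.19)/(4πk) = 0.007121/(4π·64.3) = 8.814×10^-6 K/W
  R_phenolic foam = (1/1.19 − 1/1.73)/(4πk) = 0.2623/(4π·0.0234) = 0.8920 K/W
  R_polyurethane foam = (1/1.73 − 1/2.42)/(4πk) = 0.1648/(4π·0.0236) = 0.5557 K/W
  R_aerogel blanket = (1/2.42 − 1/2.85)/(4πk) = 0.06235/(4π·0.0123) = 0.4034 K/W
ΣR = 8.814×10^-6 + 0.8920 + 0.5557 + 0.4034 = 1.851 K/W
Q = ΔT/ΣR = (-177 °C − 19.9 °C)/1.851 = -106 W
(Negative Q ⇒ heat flows inward; heat gain = 106 W.)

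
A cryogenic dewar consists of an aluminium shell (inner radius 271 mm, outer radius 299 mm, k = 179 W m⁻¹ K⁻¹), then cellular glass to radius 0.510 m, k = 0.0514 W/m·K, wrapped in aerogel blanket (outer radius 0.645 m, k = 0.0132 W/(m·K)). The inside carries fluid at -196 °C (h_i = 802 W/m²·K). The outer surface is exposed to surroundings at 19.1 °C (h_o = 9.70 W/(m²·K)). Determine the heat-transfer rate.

Q = 46.4 W

Resistance network (inner→outer):
  R_conv,in = 1/(4πr²h) = 1/(4π·0.271²·802) = 0.001351 K/W
  R_aluminium = (1/0.271 − 1/0.299)/(4πk) = 0.3456/(4π·179) = 1.536×10^-4 K/W
  R_cellular glass = (1/0.299 − 1/0.510)/(4πk) = 1.384/(4π·0.0514) = 2.142 K/W
  R_aerogel blanket = (1/0.510 − 1/0.645)/(4πk) = 0.4104/(4π·0.0132) = 2.474 K/W
  R_conv,out = 1/(4πr²h) = 1/(4π·0.645²·9.70) = 0.01972 K/W
ΣR = 0.001351 + 1.536×10^-4 + 2.142 + 2.474 + 0.01972 = 4.637 K/W
Q = ΔT/ΣR = (-196 °C − 19.1 °C)/4.637 = -46.4 W
(Negative Q ⇒ heat flows inward; heat gain = 46.4 W.)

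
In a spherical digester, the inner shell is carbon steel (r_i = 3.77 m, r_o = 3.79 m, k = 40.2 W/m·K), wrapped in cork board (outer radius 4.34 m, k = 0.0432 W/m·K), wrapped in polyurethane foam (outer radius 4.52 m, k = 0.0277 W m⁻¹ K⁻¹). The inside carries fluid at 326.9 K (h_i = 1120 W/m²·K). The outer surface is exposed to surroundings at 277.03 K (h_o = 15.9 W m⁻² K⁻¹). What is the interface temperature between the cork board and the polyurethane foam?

T = 292.1 K

Resistance network (inner→outer):
  R_conv,in = 1/(4πr²h) = 1/(4π·3.77²·1120) = 4.999×10^-6 K/W
  R_carbon steel = (1/3.77 − 1/3.79)/(4πk) = 0.001400/(4π·40.2) = 2.771×10^-6 K/W
  R_cork board = (1/3.79 − 1/4.34)/(4πk) = 0.03344/(4π·0.0432) = 0.06159 K/W
  R_polyurethane foam = (1/4.34 − 1/4.52)/(4πk) = 0.009176/(4π·0.0277) = 0.02636 K/W
  R_conv,out = 1/(4πr²h) = 1/(4π·4.52²·15.9) = 2.450×10^-4 K/W
ΣR = 4.999×10^-6 + 2.771×10^-6 + 0.06159 + 0.02636 + 2.450×10^-4 = 0.08820 K/W
Q = ΔT/ΣR = (326.9 K − 277.03 K)/0.08820 = 565.4 W
From the inner boundary to the cork board/polyurethane foam interface, ΣR_partial = 0.06160 K/W.
T_interface = T_in − Q·ΣR_partial = 326.9 K − (565.4)(0.06160) = 292.1 K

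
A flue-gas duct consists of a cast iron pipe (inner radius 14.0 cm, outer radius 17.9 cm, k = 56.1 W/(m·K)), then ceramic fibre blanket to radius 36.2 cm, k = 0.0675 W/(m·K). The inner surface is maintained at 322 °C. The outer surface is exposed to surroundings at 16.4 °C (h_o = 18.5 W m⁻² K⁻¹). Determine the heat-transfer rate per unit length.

Treat each layer as a resistance in series:
  R'_cast iron = ln(0.179/0.140)/(2πk) = 0.2457/(2π·56.1) = 6.972×10^-4 m·K/W
  R'_ceramic fibre blanket = ln(0.362/0.179)/(2πk) = 0.7043/(2π·0.0675) = 1.661 m·K/W
  R'_conv,out = 1/(2πr h) = 1/(2π·0.362·18.5) = 0.02377 m·K/W
ΣR = 6.972×10^-4 + 1.661 + 0.02377 = 1.685 m·K/W
Q' = ΔT/ΣR = (322 °C − 16.4 °C)/1.685 = 181 W/m

Q' = 181 W/m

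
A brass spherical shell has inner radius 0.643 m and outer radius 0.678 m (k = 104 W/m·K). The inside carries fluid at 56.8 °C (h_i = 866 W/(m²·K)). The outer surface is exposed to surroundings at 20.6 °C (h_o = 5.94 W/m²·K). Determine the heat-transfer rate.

Series thermal resistances, inner to outer:
  R_conv,in = 1/(4πr²h) = 1/(4π·0.643²·866) = 2.223×10^-4 K/W
  R_brass = (1/0.643 − 1/0.678)/(4πk) = 0.08028/(4π·104) = 6.143×10^-5 K/W
  R_conv,out = 1/(4πr²h) = 1/(4π·0.678²·5.94) = 0.02914 K/W
ΣR = 2.223×10^-4 + 6.143×10^-5 + 0.02914 = 0.02942 K/W
Q = ΔT/ΣR = (56.8 °C − 20.6 °C)/0.02942 = 1230 W

Q = 1230 W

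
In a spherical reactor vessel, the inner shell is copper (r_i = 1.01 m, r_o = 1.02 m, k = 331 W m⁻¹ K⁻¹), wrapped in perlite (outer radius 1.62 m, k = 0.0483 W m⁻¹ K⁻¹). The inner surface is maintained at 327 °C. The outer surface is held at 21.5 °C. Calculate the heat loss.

Treat each layer as a resistance in series:
  R_copper = (1/1.01 − 1/1.02)/(4πk) = 0.009707/(4π·331) = 2.334×10^-6 K/W
  R_perlite = (1/1.02 − 1/1.62)/(4πk) = 0.3631/(4π·0.0483) = 0.5982 K/W
ΣR = 2.334×10^-6 + 0.5982 = 0.5982 K/W
Q = ΔT/ΣR = (327 °C − 21.5 °C)/0.5982 = 511 W

Q = 511 W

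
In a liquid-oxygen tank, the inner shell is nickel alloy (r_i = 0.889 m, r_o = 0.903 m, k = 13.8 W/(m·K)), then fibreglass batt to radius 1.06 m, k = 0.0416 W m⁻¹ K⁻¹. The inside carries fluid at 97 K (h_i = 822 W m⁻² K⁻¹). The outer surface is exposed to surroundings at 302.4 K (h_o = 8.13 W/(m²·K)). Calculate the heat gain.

Q = 637 W

Series thermal resistances, inner to outer:
  R_conv,in = 1/(4πr²h) = 1/(4π·0.889²·822) = 1.225×10^-4 K/W
  R_nickel alloy = (1/0.889 − 1/0.903)/(4πk) = 0.01744/(4π·13.8) = 1.006×10^-4 K/W
  R_fibreglass batt = (1/0.903 − 1/1.06)/(4πk) = 0.1640/(4π·0.0416) = 0.3138 K/W
  R_conv,out = 1/(4πr²h) = 1/(4π·1.06²·8.13) = 0.008711 K/W
ΣR = 1.225×10^-4 + 1.006×10^-4 + 0.3138 + 0.008711 = 0.3227 K/W
Q = ΔT/ΣR = (97 K − 302.4 K)/0.3227 = -637 W
(Negative Q ⇒ heat flows inward; heat gain = 637 W.)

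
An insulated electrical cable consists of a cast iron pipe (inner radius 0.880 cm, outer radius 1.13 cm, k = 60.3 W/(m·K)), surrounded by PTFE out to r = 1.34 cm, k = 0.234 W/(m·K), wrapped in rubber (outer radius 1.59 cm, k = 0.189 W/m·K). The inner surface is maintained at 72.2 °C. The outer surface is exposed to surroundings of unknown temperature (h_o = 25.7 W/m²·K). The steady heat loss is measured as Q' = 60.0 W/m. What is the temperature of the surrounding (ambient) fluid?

T_out = 33.2 °C

Sum the resistances:
  R'_cast iron = ln(0.0113/0.00880)/(2πk) = 0.2501/(2π·60.3) = 6.600×10^-4 m·K/W
  R'_PTFE = ln(0.0134/0.0113)/(2πk) = 0.1705/(2π·0.234) = 0.1159 m·K/W
  R'_rubber = ln(0.0159/0.0134)/(2πk) = 0.1711/(2π·0.189) = 0.1441 m·K/W
  R'_conv,out = 1/(2πr h) = 1/(2π·0.0159·25.7) = 0.3895 m·K/W
ΣR = 0.6501 m·K/W
ΔT = Q'·ΣR = 60.0 × 0.6501 = 39.01 K
Heat flows outward, so T_out = T_in − ΔT = 72.2 − 39.01 = 33.2 °C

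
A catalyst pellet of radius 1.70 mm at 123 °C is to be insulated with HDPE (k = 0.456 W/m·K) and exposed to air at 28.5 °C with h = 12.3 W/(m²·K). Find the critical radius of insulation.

For a sphere, r_cr = 2k_ins/h = 2·0.456/12.3 = 0.0741 m = 7.41 cm

r_cr = 7.41 cm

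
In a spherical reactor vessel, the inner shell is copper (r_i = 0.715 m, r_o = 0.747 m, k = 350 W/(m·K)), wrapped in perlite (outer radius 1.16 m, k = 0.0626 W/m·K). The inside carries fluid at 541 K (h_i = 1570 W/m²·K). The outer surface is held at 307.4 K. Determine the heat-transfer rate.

Q = 385 W

Series thermal resistances, inner to outer:
  R_conv,in = 1/(4πr²h) = 1/(4π·0.715²·1570) = 9.915×10^-5 K/W
  R_copper = (1/0.715 − 1/0.747)/(4πk) = 0.05991/(4π·350) = 1.362×10^-5 K/W
  R_perlite = (1/0.747 − 1/1.16)/(4πk) = 0.4766/(4π·0.0626) = 0.6059 K/W
ΣR = 9.915×10^-5 + 1.362×10^-5 + 0.6059 = 0.6060 K/W
Q = ΔT/ΣR = (541 K − 307.4 K)/0.6060 = 385 W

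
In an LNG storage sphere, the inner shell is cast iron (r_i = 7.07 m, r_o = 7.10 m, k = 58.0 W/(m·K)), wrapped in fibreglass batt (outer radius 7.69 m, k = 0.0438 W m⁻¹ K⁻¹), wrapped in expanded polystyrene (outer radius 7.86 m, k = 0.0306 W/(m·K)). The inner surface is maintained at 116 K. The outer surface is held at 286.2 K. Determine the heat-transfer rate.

Q = 6.32 kW

Series thermal resistances, inner to outer:
  R_cast iron = (1/7.07 − 1/7.10)/(4πk) = 5.976×10^-4/(4π·58.0) = 8.200×10^-7 K/W
  R_fibreglass batt = (1/7.10 − 1/7.69)/(4πk) = 0.01081/(4π·0.0438) = 0.01963 K/W
  R_expanded polystyrene = (1/7.69 − 1/7.86)/(4πk) = 0.002813/(4π·0.0306) = 0.007314 K/W
ΣR = 8.200×10^-7 + 0.01963 + 0.007314 = 0.02694 K/W
Q = ΔT/ΣR = (116 K − 286.2 K)/0.02694 = -6320 W
(Negative Q ⇒ heat flows inward; heat gain = 6320 W.)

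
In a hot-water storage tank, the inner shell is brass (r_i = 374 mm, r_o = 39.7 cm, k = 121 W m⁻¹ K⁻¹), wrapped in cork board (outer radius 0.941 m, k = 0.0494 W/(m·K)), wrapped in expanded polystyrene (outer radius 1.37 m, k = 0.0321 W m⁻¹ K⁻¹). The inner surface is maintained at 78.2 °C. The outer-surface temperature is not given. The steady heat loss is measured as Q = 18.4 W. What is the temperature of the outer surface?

Sum the resistances:
  R_brass = (1/0.374 − 1/0.397)/(4πk) = 0.1549/(4π·121) = 1.019×10^-4 K/W
  R_cork board = (1/0.397 − 1/0.941)/(4πk) = 1.456/(4π·0.0494) = 2.346 K/W
  R_expanded polystyrene = (1/0.941 − 1/1.37)/(4πk) = 0.3328/(4π·0.0321) = 0.8250 K/W
ΣR = 3.171 K/W
ΔT = Q·ΣR = 18.4 × 3.171 = 58.35 K
Heat flows outward, so T_out = T_in − ΔT = 78.2 − 58.35 = 19.9 °C

T_out = 19.9 °C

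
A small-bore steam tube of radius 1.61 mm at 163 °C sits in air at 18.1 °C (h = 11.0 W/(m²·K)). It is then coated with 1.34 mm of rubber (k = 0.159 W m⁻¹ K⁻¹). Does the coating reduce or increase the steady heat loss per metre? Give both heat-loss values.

increases: 16.1 → 26.3 W/m

Critical radius for a cylinder: r_cr = k/h = 0.0145 m = 1.45 cm.
Outer radius after coating: r₂ = 0.00161 + 0.00134 = 0.00295 m.
Since r₁ < r_cr and r₂ ≤ r_cr, the coating moves toward the maximum at r_cr — heat loss rises.
Bare: R = 1/(2πr₁h) = 8.987 m·K/W; Q = 144.9/8.987 = 16.1 W/m.
Coated: R = R_cond + R_conv = 5.511 m·K/W; Q = 144.9/5.511 = 26.3 W/m.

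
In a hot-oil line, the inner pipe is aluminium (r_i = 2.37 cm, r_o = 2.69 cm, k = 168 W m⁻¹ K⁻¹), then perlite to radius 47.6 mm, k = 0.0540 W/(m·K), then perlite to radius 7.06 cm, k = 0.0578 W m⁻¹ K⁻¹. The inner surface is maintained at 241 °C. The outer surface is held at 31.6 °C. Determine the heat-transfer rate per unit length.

Resistance network (inner→outer):
  R'_aluminium = ln(0.0269/0.0237)/(2πk) = 0.1267/(2π·168) = 1.200×10^-4 m·K/W
  R'_perlite = ln(0.0476/0.0269)/(2πk) = 0.5707/(2π·0.0540) = 1.682 m·K/W
  R'_perlite = ln(0.0706/0.0476)/(2πk) = 0.3942/(2π·0.0578) = 1.085 m·K/W
ΣR = 1.200×10^-4 + 1.682 + 1.085 = 2.767 m·K/W
Q' = ΔT/ΣR = (241 °C − 31.6 °C)/2.767 = 75.7 W/m

Q' = 75.7 W/m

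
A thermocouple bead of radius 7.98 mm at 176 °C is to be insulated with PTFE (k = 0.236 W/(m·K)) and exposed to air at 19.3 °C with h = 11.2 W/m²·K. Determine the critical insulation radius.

For a sphere, r_cr = 2k_ins/h = 2·0.236/11.2 = 0.0421 m = 4.21 cm

r_cr = 4.21 cm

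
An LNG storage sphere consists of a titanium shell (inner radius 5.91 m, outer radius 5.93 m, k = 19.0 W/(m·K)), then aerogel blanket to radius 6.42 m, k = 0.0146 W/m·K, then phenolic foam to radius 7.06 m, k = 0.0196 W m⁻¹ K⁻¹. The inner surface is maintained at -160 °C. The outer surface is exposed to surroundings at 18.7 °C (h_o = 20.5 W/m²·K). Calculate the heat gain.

Q = 1400 W

Resistance network (inner→outer):
  R_titanium = (1/5.91 − 1/5.93)/(4πk) = 5.707×10^-4/(4π·19.0) = 2.390×10^-6 K/W
  R_aerogel blanket = (1/5.93 − 1/6.42)/(4πk) = 0.01287/(4π·0.0146) = 0.07015 K/W
  R_phenolic foam = (1/6.42 − 1/7.06)/(4πk) = 0.01412/(4π·0.0196) = 0.05733 K/W
  R_conv,out = 1/(4πr²h) = 1/(4π·7.06²·20.5) = 7.788×10^-5 K/W
ΣR = 2.390×10^-6 + 0.07015 + 0.05733 + 7.788×10^-5 = 0.1276 K/W
Q = ΔT/ΣR = (-160 °C − 18.7 °C)/0.1276 = -1400 W
(Negative Q ⇒ heat flows inward; heat gain = 1400 W.)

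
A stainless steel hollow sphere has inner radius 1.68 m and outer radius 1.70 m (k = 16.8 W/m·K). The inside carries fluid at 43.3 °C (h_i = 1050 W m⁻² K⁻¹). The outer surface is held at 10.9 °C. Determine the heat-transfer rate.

Q = 540 kW

Treat each layer as a resistance in series:
  R_conv,in = 1/(4πr²h) = 1/(4π·1.68²·1050) = 2.685×10^-5 K/W
  R_stainless steel = (1/1.68 − 1/1.70)/(4πk) = 0.007003/(4π·16.8) = 3.317×10^-5 K/W
ΣR = 2.685×10^-5 + 3.317×10^-5 = 6.002×10^-5 K/W
Q = ΔT/ΣR = (43.3 °C − 10.9 °C)/6.002×10^-5 = 5.40×10^5 W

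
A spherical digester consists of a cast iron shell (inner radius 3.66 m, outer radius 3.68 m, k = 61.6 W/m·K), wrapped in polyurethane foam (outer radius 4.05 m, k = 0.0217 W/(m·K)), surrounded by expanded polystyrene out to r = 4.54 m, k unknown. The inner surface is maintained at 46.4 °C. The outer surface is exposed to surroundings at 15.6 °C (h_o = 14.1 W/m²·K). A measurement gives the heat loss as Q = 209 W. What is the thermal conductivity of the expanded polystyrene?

ΣR = ΔT/Q = |46.4 − 15.6|/209 = 0.1474 K/W
Known resistances:
  R_cast iron = (1/3.66 − 1/3.68)/(4πk) = 0.001485/(4π·61.6) = 1.918×10^-6 K/W
  R_polyurethane foam = (1/3.68 − 1/4.05)/(4πk) = 0.02483/(4π·0.0217) = 0.09104 K/W
  R_conv,out = 1/(4πr²h) = 1/(4π·4.54²·14.1) = 2.738×10^-4 K/W
R_expanded polystyrene = ΣR − ΣR_known = 0.1474 − 0.09132 = 0.05608 K/W
(1/r₁−1/r₂)/(4πk) = 0.05608 ⇒ k = 0.02665/(4π·0.05608) = 0.0378 W/m·K

k = 0.0378 W/m·K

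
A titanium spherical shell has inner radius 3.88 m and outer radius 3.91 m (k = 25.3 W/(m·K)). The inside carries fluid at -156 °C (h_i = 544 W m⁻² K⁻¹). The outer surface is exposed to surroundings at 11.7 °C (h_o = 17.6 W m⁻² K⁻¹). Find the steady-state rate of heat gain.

Q = 5.38×10^5 W

Treat each layer as a resistance in series:
  R_conv,in = 1/(4πr²h) = 1/(4π·3.88²·544) = 9.717×10^-6 K/W
  R_titanium = (1/3.88 − 1/3.91)/(4πk) = 0.001977/(4π·25.3) = 6.220×10^-6 K/W
  R_conv,out = 1/(4πr²h) = 1/(4π·3.91²·17.6) = 2.957×10^-4 K/W
ΣR = 9.717×10^-6 + 6.220×10^-6 + 2.957×10^-4 = 3.116×10^-4 K/W
Q = ΔT/ΣR = (-156 °C − 11.7 °C)/3.116×10^-4 = -5.38×10^5 W
(Negative Q ⇒ heat flows inward; heat gain = 5.38×10^5 W.)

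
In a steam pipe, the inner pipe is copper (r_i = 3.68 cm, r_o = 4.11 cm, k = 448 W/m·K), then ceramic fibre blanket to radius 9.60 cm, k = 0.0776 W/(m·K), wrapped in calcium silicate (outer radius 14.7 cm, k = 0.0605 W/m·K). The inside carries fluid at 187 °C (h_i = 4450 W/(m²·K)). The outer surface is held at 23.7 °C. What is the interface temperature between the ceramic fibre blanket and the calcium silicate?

Resistance network (inner→outer):
  R'_conv,in = 1/(2πr h) = 1/(2π·0.0368·4450) = 9.719×10^-4 m·K/W
  R'_copper = ln(0.0411/0.0368)/(2πk) = 0.1105/(2π·448) = 3.926×10^-5 m·K/W
  R'_ceramic fibre blanket = ln(0.0960/0.0411)/(2πk) = 0.8483/(2π·0.0776) = 1.740 m·K/W
  R'_calcium silicate = ln(0.147/0.0960)/(2πk) = 0.4261/(2π·0.0605) = 1.121 m·K/W
ΣR = 9.719×10^-4 + 3.926×10^-5 + 1.740 + 1.121 = 2.862 m·K/W
Q' = ΔT/ΣR = (187 °C − 23.7 °C)/2.862 = 57.06 W/m
From the inner boundary to the ceramic fibre blanket/calcium silicate interface, ΣR_partial = 1.741 m·K/W.
T_interface = T_in − Q'·ΣR_partial = 187 °C − (57.06)(1.741) = 87.7 °C

T = 87.7 °C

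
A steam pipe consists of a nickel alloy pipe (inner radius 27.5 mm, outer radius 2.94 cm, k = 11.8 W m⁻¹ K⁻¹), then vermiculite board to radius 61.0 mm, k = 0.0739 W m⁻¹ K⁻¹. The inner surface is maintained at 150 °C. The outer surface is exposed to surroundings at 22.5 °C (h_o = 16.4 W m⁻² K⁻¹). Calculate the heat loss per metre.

Q' = 73.6 W/m

Treat each layer as a resistance in series:
  R'_nickel alloy = ln(0.0294/0.0275)/(2πk) = 0.06681/(2π·11.8) = 9.011×10^-4 m·K/W
  R'_vermiculite board = ln(0.0610/0.0294)/(2πk) = 0.7299/(2π·0.0739) = 1.572 m·K/W
  R'_conv,out = 1/(2πr h) = 1/(2π·0.0610·16.4) = 0.1591 m·K/W
ΣR = 9.011×10^-4 + 1.572 + 0.1591 = 1.732 m·K/W
Q' = ΔT/ΣR = (150 °C − 22.5 °C)/1.732 = 73.6 W/m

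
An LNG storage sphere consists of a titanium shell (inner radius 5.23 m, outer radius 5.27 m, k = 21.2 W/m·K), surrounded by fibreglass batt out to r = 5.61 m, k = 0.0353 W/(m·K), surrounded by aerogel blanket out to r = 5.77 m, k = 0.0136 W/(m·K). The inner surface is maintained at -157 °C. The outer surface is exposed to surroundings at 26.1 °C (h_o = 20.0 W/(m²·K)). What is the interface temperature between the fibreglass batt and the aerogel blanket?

T = -70.6 °C

Treat each layer as a resistance in series:
  R_titanium = (1/5.23 − 1/5.27)/(4πk) = 0.001451/(4π·21.2) = 5.448×10^-6 K/W
  R_fibreglass batt = (1/5.27 − 1/5.61)/(4πk) = 0.01150/(4π·0.0353) = 0.02593 K/W
  R_aerogel blanket = (1/5.61 − 1/5.77)/(4πk) = 0.004943/(4π·0.0136) = 0.02892 K/W
  R_conv,out = 1/(4πr²h) = 1/(4π·5.77²·20.0) = 1.195×10^-4 K/W
ΣR = 5.448×10^-6 + 0.02593 + 0.02892 + 1.195×10^-4 = 0.05497 K/W
Q = ΔT/ΣR = (-157 °C − 26.1 °C)/0.05497 = -3331 W
From the inner boundary to the fibreglass batt/aerogel blanket interface, ΣR_partial = 0.02594 K/W.
T_interface = T_in − Q·ΣR_partial = -157 °C − (-3331)(0.02594) = -70.6 °C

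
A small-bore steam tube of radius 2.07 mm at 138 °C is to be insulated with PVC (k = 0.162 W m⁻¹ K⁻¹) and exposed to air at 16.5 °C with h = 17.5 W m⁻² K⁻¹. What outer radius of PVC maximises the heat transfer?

For a cylinder, r_cr = k_ins/h = 0.162/17.5 = 0.00926 m = 0.926 cm

r_cr = 0.926 cm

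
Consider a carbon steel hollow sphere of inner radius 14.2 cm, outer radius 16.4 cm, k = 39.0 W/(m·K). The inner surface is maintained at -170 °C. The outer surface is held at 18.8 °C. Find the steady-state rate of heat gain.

Q = 4πk·ΔT/(1/r₁ − 1/r₂) = 4π × 39.0 × 188.8 / (1/0.142 − 1/0.164) = 97900 W

Q = 97.9 kW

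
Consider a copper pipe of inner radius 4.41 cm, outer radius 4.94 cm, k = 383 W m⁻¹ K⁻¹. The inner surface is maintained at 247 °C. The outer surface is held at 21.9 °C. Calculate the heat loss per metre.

Q' = 4.77×10^6 W/m

Q' = 2πk·ΔT/ln(r₂/r₁) = 2π × 383 × 225.1 / ln(0.0494/0.0441) = 4.77×10^6 W/m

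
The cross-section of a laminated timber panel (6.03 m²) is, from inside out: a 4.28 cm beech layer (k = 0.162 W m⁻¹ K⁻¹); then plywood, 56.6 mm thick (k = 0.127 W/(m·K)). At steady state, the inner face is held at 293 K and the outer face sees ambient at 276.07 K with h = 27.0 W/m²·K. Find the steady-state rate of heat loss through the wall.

Q = 137 W

Treat each layer as a resistance in series:
  R_beech = L/(kA) = 0.0428/(0.162·6.03) = 0.04381 K/W
  R_plywood = L/(kA) = 0.0566/(0.127·6.03) = 0.07391 K/W
  R_conv,out = 1/(hA) = 1/(27.0·6.03) = 0.006142 K/W
ΣR = 0.04381 + 0.07391 + 0.006142 = 0.1239 K/W
Q = ΔT/ΣR = (293 K − 276.07 K)/0.1239 = 137 W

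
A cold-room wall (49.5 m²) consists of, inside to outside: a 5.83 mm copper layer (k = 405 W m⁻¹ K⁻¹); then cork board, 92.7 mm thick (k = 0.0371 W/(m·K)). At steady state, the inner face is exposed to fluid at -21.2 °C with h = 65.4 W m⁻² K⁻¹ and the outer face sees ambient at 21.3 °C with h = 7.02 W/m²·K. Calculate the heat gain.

Resistance network (inner→outer):
  R_conv,in = 1/(hA) = 1/(65.4·49.5) = 3.089×10^-4 K/W
  R_copper = L/(kA) = 0.00583/(405·49.5) = 2.908×10^-7 K/W
  R_cork board = L/(kA) = 0.0927/(0.0371·49.5) = 0.05048 K/W
  R_conv,out = 1/(hA) = 1/(7.02·49.5) = 0.002878 K/W
ΣR = 3.089×10^-4 + 2.908×10^-7 + 0.05048 + 0.002878 = 0.05367 K/W
Q = ΔT/ΣR = (-21.2 °C − 21.3 °C)/0.05367 = -792 W
(Negative Q ⇒ heat flows inward; heat gain = 792 W.)

Q = 792 W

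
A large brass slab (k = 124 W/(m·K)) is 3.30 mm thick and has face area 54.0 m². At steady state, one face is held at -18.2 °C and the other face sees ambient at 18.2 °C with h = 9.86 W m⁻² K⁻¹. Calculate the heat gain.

Q = 19.4 kW

Series thermal resistances, inner to outer:
  R_brass = L/(kA) = 0.00330/(124·54.0) = 4.928×10^-7 K/W
  R_conv,out = 1/(hA) = 1/(9.86·54.0) = 0.001878 K/W
ΣR = 4.928×10^-7 + 0.001878 = 0.001878 K/W
Q = ΔT/ΣR = (-18.2 °C − 18.2 °C)/0.001878 = -19400 W
(Negative Q ⇒ heat flows inward; heat gain = 19400 W.)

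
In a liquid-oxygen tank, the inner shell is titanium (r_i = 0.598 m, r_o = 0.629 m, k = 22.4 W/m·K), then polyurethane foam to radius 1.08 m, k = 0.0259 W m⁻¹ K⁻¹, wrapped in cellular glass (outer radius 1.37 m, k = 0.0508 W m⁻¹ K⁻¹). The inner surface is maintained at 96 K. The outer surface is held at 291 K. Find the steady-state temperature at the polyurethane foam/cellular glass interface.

T = 265.5 K

Resistance network (inner→outer):
  R_titanium = (1/0.598 − 1/0.629)/(4πk) = 0.08242/(4π·22.4) = 2.928×10^-4 K/W
  R_polyurethane foam = (1/0.629 − 1/1.08)/(4πk) = 0.6639/(4π·0.0259) = 2.040 K/W
  R_cellular glass = (1/1.08 − 1/1.37)/(4πk) = 0.1960/(4π·0.0508) = 0.3070 K/W
ΣR = 2.928×10^-4 + 2.040 + 0.3070 = 2.347 K/W
Q = ΔT/ΣR = (96 K − 291 K)/2.347 = -83.08 W
From the inner boundary to the polyurethane foam/cellular glass interface, ΣR_partial = 2.040 K/W.
T_interface = T_in − Q·ΣR_partial = 96 K − (-83.08)(2.040) = 265.5 K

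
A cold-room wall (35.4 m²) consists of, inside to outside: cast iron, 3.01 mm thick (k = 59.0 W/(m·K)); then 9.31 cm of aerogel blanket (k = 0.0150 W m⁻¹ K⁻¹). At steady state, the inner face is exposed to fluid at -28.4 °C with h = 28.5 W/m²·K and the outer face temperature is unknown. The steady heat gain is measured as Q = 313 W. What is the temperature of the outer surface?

Sum the resistances:
  R_conv,in = 1/(hA) = 1/(28.5·35.4) = 9.912×10^-4 K/W
  R_cast iron = L/(kA) = 0.00301/(59.0·35.4) = 1.441×10^-6 K/W
  R_aerogel blanket = L/(kA) = 0.0931/(0.0150·35.4) = 0.1753 K/W
ΣR = 0.1763 K/W
ΔT = Q·ΣR = 313 × 0.1763 = 55.18 K
Heat flows inward, so T_out = T_in + ΔT = -28.4 + 55.18 = 26.8 °C

T_out = 26.8 °C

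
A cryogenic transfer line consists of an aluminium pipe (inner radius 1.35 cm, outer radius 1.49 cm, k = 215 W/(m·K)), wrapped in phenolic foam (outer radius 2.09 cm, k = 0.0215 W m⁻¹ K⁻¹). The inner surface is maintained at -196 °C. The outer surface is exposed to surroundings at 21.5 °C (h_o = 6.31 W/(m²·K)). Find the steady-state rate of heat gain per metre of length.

Series thermal resistances, inner to outer:
  R'_aluminium = ln(0.0149/0.0135)/(2πk) = 0.09867/(2π·215) = 7.304×10^-5 m·K/W
  R'_phenolic foam = ln(0.0209/0.0149)/(2πk) = 0.3384/(2π·0.0215) = 2.505 m·K/W
  R'_conv,out = 1/(2πr h) = 1/(2π·0.0209·6.31) = 1.207 m·K/W
ΣR = 7.304×10^-5 + 2.505 + 1.207 = 3.712 m·K/W
Q' = ΔT/ΣR = (-196 °C − 21.5 °C)/3.712 = -58.6 W/m
(Negative Q' ⇒ heat flows inward; heat gain = 58.6 W/m.)

Q' = 58.6 W/m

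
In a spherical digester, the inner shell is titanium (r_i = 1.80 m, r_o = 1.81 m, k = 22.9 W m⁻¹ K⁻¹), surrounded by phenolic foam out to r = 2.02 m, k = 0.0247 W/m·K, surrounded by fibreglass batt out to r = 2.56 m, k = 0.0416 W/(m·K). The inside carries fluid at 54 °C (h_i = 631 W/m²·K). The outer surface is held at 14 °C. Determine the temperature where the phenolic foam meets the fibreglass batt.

T = 34.8 °C

Resistance network (inner→outer):
  R_conv,in = 1/(4πr²h) = 1/(4π·1.80²·631) = 3.892×10^-5 K/W
  R_titanium = (1/1.80 − 1/1.81)/(4πk) = 0.003069/(4π·22.9) = 1.067×10^-5 K/W
  R_phenolic foam = (1/1.81 − 1/2.02)/(4πk) = 0.05744/(4π·0.0247) = 0.1850 K/W
  R_fibreglass batt = (1/2.02 − 1/2.56)/(4πk) = 0.1044/(4π·0.0416) = 0.1998 K/W
ΣR = 3.892×10^-5 + 1.067×10^-5 + 0.1850 + 0.1998 = 0.3848 K/W
Q = ΔT/ΣR = (54 °C − 14 °C)/0.3848 = 104.0 W
From the inner boundary to the phenolic foam/fibreglass batt interface, ΣR_partial = 0.1850 K/W.
T_interface = T_in − Q·ΣR_partial = 54 °C − (104.0)(0.1850) = 34.8 °C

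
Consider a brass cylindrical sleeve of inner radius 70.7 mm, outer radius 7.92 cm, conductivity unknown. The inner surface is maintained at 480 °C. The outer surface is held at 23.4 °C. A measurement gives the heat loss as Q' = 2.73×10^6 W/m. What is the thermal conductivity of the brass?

ΣR = ΔT/Q' = |480 − 23.4|/2.73×10^6 = 1.673×10^-4 m·K/W
ln(r₂/r₁)/(2πk) = 1.673×10^-4 ⇒ k = 0.1135/(2π·1.673×10^-4) = 108 W/m·K

k = 108 W/m·K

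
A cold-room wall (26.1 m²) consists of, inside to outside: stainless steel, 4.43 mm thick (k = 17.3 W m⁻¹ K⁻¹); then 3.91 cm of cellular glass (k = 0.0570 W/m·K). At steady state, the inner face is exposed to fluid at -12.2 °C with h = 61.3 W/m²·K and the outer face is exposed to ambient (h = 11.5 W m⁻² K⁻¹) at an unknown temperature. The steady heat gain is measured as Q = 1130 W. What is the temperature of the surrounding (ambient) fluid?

T_out = 22.0 °C

Sum the resistances:
  R_conv,in = 1/(hA) = 1/(61.3·26.1) = 6.250×10^-4 K/W
  R_stainless steel = L/(kA) = 0.00443/(17.3·26.1) = 9.811×10^-6 K/W
  R_cellular glass = L/(kA) = 0.0391/(0.0570·26.1) = 0.02628 K/W
  R_conv,out = 1/(hA) = 1/(11.5·26.1) = 0.003332 K/W
ΣR = 0.03025 K/W
ΔT = Q·ΣR = 1130 × 0.03025 = 34.18 K
Heat flows inward, so T_out = T_in + ΔT = -12.2 + 34.18 = 22.0 °C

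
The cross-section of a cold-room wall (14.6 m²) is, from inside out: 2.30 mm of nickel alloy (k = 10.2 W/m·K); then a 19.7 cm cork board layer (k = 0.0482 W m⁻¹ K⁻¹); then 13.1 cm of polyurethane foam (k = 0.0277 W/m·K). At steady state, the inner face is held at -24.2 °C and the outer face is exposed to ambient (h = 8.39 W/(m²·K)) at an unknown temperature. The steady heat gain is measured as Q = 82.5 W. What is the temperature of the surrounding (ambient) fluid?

T_out = 26.3 °C

Series resistances:
  R_nickel alloy = L/(kA) = 0.00230/(10.2·14.6) = 1.544×10^-5 K/W
  R_cork board = L/(kA) = 0.197/(0.0482·14.6) = 0.2799 K/W
  R_polyurethane foam = L/(kA) = 0.131/(0.0277·14.6) = 0.3239 K/W
  R_conv,out = 1/(hA) = 1/(8.39·14.6) = 0.008164 K/W
ΣR = 0.6120 K/W
ΔT = Q·ΣR = 82.5 × 0.6120 = 50.49 K
Heat flows inward, so T_out = T_in + ΔT = -24.2 + 50.49 = 26.3 °C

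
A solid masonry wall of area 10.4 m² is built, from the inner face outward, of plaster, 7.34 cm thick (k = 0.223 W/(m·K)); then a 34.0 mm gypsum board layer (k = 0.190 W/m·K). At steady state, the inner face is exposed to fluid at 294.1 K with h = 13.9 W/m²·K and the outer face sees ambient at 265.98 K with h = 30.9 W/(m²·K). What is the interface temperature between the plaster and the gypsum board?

T = 275.68 K

Resistance network (inner→outer):
  R_conv,in = 1/(hA) = 1/(13.9·10.4) = 0.006918 K/W
  R_plaster = L/(kA) = 0.0734/(0.223·10.4) = 0.03165 K/W
  R_gypsum board = L/(kA) = 0.0340/(0.190·10.4) = 0.01721 K/W
  R_conv,out = 1/(hA) = 1/(30.9·10.4) = 0.003112 K/W
ΣR = 0.006918 + 0.03165 + 0.01721 + 0.003112 = 0.05889 K/W
Q = ΔT/ΣR = (294.1 K − 265.98 K)/0.05889 = 477.5 W
From the inner boundary to the plaster/gypsum board interface, ΣR_partial = 0.03857 K/W.
T_interface = T_in − Q·ΣR_partial = 294.1 K − (477.5)(0.03857) = 275.68 K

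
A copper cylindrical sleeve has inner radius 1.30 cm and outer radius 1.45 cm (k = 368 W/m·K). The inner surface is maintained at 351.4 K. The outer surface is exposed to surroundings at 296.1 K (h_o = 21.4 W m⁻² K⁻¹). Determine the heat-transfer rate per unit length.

Treat each layer as a resistance in series:
  R'_copper = ln(0.0145/0.0130)/(2πk) = 0.1092/(2π·368) = 4.723×10^-5 m·K/W
  R'_conv,out = 1/(2πr h) = 1/(2π·0.0145·21.4) = 0.5129 m·K/W
ΣR = 4.723×10^-5 + 0.5129 = 0.5129 m·K/W
Q' = ΔT/ΣR = (351.4 K − 296.1 K)/0.5129 = 108 W/m

Q' = 108 W/m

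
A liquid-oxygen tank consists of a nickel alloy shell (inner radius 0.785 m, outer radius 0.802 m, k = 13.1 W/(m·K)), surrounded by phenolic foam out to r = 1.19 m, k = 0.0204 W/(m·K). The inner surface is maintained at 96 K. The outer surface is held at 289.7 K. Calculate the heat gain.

Series thermal resistances, inner to outer:
  R_nickel alloy = (1/0.785 − 1/0.802)/(4πk) = 0.02700/(4π·13.1) = 1.640×10^-4 K/W
  R_phenolic foam = (1/0.802 − 1/1.19)/(4πk) = 0.4065/(4π·0.0204) = 1.586 K/W
ΣR = 1.640×10^-4 + 1.586 = 1.586 K/W
Q = ΔT/ΣR = (96 K − 289.7 K)/1.586 = -122 W
(Negative Q ⇒ heat flows inward; heat gain = 122 W.)

Q = 122 W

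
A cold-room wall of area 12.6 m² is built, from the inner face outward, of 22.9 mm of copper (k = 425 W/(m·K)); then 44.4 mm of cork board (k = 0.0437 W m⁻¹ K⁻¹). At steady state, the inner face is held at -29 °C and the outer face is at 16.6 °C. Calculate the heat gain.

Series thermal resistances, inner to outer:
  R_copper = L/(kA) = 0.0229/(425·12.6) = 4.276×10^-6 K/W
  R_cork board = L/(kA) = 0.0444/(0.0437·12.6) = 0.08064 K/W
ΣR = 4.276×10^-6 + 0.08064 = 0.08064 K/W
Q = ΔT/ΣR = (-29 °C − 16.6 °C)/0.08064 = -565 W
(Negative Q ⇒ heat flows inward; heat gain = 565 W.)

Q = 565 W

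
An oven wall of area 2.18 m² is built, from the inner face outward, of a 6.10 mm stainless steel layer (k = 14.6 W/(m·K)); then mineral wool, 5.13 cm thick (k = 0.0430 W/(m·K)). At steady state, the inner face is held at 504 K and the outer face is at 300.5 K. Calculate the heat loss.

Q = 372 W

Resistance network (inner→outer):
  R_stainless steel = L/(kA) = 0.00610/(14.6·2.18) = 1.917×10^-4 K/W
  R_mineral wool = L/(kA) = 0.0513/(0.0430·2.18) = 0.5473 K/W
ΣR = 1.917×10^-4 + 0.5473 = 0.5475 K/W
Q = ΔT/ΣR = (504 K − 300.5 K)/0.5475 = 372 W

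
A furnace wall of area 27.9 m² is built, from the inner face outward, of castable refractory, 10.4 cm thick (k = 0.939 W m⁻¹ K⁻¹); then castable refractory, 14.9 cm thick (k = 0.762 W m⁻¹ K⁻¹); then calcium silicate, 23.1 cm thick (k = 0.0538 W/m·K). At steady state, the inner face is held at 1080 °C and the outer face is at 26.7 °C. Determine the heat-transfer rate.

Series thermal resistances, inner to outer:
  R_castable refractory = L/(kA) = 0.104/(0.939·27.9) = 0.003970 K/W
  R_castable refractory = L/(kA) = 0.149/(0.762·27.9) = 0.007009 K/W
  R_calcium silicate = L/(kA) = 0.231/(0.0538·27.9) = 0.1539 K/W
ΣR = 0.003970 + 0.007009 + 0.1539 = 0.1649 K/W
Q = ΔT/ΣR = (1080 °C − 26.7 °C)/0.1649 = 6390 W

Q = 6390 W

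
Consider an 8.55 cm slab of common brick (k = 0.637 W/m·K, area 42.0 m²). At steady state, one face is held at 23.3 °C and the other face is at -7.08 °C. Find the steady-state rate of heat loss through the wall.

Q = kA·ΔT/L = 0.637 × 42.0 × |23.3 °C − -7.08 °C| / 0.0855 = 9510 W

Q = 9510 W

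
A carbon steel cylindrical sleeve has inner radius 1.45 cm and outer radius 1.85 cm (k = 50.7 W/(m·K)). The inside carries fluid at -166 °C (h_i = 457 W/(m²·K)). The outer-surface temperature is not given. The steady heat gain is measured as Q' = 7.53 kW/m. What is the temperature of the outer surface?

T_out = 20.6 °C

Series resistances:
  R'_conv,in = 1/(2πr h) = 1/(2π·0.0145·457) = 0.02402 m·K/W
  R'_carbon steel = ln(0.0185/0.0145)/(2πk) = 0.2436/(2π·50.7) = 7.648×10^-4 m·K/W
ΣR = 0.02478 m·K/W
ΔT = Q'·ΣR = 7530 × 0.02478 = 186.6 K
Heat flows inward, so T_out = T_in + ΔT = -166 + 186.6 = 20.6 °C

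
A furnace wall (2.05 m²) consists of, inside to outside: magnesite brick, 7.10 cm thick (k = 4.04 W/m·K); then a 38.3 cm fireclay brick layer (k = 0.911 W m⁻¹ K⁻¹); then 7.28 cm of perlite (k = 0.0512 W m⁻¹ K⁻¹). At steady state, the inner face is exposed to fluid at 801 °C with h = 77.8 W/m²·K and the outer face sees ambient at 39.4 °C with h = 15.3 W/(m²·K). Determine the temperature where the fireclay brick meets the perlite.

T = 624 °C

Treat each layer as a resistance in series:
  R_conv,in = 1/(hA) = 1/(77.8·2.05) = 0.006270 K/W
  R_magnesite brick = L/(kA) = 0.0710/(4.04·2.05) = 0.008573 K/W
  R_fireclay brick = L/(kA) = 0.383/(0.911·2.05) = 0.2051 K/W
  R_perlite = L/(kA) = 0.0728/(0.0512·2.05) = 0.6936 K/W
  R_conv,out = 1/(hA) = 1/(15.3·2.05) = 0.03188 K/W
ΣR = 0.006270 + 0.008573 + 0.2051 + 0.6936 + 0.03188 = 0.9454 K/W
Q = ΔT/ΣR = (801 °C − 39.4 °C)/0.9454 = 805.6 W
From the inner boundary to the fireclay brick/perlite interface, ΣR_partial = 0.2199 K/W.
T_interface = T_in − Q·ΣR_partial = 801 °C − (805.6)(0.2199) = 624 °C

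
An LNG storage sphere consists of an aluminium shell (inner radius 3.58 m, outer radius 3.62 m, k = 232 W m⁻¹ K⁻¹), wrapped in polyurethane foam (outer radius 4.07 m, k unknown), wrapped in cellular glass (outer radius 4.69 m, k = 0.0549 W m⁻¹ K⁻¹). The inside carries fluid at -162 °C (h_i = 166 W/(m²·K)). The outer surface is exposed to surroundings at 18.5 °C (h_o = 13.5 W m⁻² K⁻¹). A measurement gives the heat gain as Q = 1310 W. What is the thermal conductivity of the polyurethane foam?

ΣR = ΔT/Q = |-162 − 18.5|/1310 = 0.1378 K/W
Known resistances:
  R_conv,in = 1/(4πr²h) = 1/(4π·3.58²·166) = 3.740×10^-5 K/W
  R_aluminium = (1/3.58 − 1/3.62)/(4πk) = 0.003087/(4π·232) = 1.059×10^-6 K/W
  R_cellular glass = (1/4.07 − 1/4.69)/(4πk) = 0.03248/(4π·0.0549) = 0.04708 K/W
  R_conv,out = 1/(4πr²h) = 1/(4π·4.69²·13.5) = 2.680×10^-4 K/W
R_polyurethane foam = ΣR − ΣR_known = 0.1378 − 0.04739 = 0.09041 K/W
(1/r₁−1/r₂)/(4πk) = 0.09041 ⇒ k = 0.03054/(4π·0.09041) = 0.0269 W/m·K

k = 0.0269 W/m·K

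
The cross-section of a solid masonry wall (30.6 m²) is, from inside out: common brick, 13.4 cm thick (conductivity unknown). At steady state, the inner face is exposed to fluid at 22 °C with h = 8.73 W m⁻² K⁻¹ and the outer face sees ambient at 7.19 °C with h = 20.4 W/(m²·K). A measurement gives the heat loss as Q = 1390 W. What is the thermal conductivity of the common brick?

k = 0.825 W/m·K

ΣR = ΔT/Q = |22 − 7.19|/1390 = 0.01065 K/W
Known resistances:
  R_conv,in = 1/(hA) = 1/(8.73·30.6) = 0.003743 K/W
  R_conv,out = 1/(hA) = 1/(20.4·30.6) = 0.001602 K/W
R_common brick = ΣR − ΣR_known = 0.01065 − 0.005345 = 0.005305 K/W
L/(kA) = 0.005305 ⇒ k = 0.134/(0.005305·30.6) = 0.825 W/m·K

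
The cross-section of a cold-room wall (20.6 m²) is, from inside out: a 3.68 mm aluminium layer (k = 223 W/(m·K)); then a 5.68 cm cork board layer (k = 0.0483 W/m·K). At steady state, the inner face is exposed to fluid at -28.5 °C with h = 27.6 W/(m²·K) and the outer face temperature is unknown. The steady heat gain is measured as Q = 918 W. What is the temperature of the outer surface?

Series resistances:
  R_conv,in = 1/(hA) = 1/(27.6·20.6) = 0.001759 K/W
  R_aluminium = L/(kA) = 0.00368/(223·20.6) = 8.011×10^-7 K/W
  R_cork board = L/(kA) = 0.0568/(0.0483·20.6) = 0.05709 K/W
ΣR = 0.05885 K/W
ΔT = Q·ΣR = 918 × 0.05885 = 54.02 K
Heat flows inward, so T_out = T_in + ΔT = -28.5 + 54.02 = 25.5 °C

T_out = 25.5 °C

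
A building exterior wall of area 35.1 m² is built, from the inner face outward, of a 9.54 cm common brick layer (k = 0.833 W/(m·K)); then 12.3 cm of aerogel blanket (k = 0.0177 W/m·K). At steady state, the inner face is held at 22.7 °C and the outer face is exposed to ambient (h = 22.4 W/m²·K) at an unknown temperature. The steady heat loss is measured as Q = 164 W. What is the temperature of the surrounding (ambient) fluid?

Sum the resistances:
  R_common brick = L/(kA) = 0.0954/(0.833·35.1) = 0.003263 K/W
  R_aerogel blanket = L/(kA) = 0.123/(0.0177·35.1) = 0.1980 K/W
  R_conv,out = 1/(hA) = 1/(22.4·35.1) = 0.001272 K/W
ΣR = 0.2025 K/W
ΔT = Q·ΣR = 164 × 0.2025 = 33.21 K
Heat flows outward, so T_out = T_in − ΔT = 22.7 − 33.21 = -10.5 °C

T_out = -10.5 °C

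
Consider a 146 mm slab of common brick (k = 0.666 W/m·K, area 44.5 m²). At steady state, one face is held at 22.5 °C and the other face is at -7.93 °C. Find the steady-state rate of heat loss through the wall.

Q = kA·ΔT/L = 0.666 × 44.5 × |22.5 °C − -7.93 °C| / 0.146 = 6180 W

Q = 6.18 kW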